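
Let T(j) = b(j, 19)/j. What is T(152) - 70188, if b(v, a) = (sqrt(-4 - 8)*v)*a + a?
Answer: -561503/8 + 38*I*sqrt(3) ≈ -70188.0 + 65.818*I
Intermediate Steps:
b(v, a) = a + 2*I*a*v*sqrt(3) (b(v, a) = (sqrt(-12)*v)*a + a = ((2*I*sqrt(3))*v)*a + a = (2*I*v*sqrt(3))*a + a = 2*I*a*v*sqrt(3) + a = a + 2*I*a*v*sqrt(3))
T(j) = (19 + 38*I*j*sqrt(3))/j (T(j) = (19*(1 + 2*I*j*sqrt(3)))/j = (19 + 38*I*j*sqrt(3))/j)
T(152) - 70188 = (19/152 + 38*I*sqrt(3)) - 70188 = (19*(1/152) + 38*I*sqrt(3)) - 70188 = (1/8 + 38*I*sqrt(3)) - 70188 = -561503/8 + 38*I*sqrt(3)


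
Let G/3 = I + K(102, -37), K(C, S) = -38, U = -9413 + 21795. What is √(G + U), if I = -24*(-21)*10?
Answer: 2*√6847 ≈ 165.49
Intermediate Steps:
U = 12382
I = 5040 (I = 504*10 = 5040)
G = 15006 (G = 3*(5040 - 38) = 3*5002 = 15006)
√(G + U) = √(15006 + 12382) = √27388 = 2*√6847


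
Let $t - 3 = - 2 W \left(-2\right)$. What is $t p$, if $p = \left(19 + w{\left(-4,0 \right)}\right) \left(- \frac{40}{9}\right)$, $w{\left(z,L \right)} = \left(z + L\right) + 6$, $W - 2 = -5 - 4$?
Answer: $\frac{7000}{3} \approx 2333.3$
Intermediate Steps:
$W = -7$ ($W = 2 - 9 = -7$)
$w{\left(z,L \right)} = 6 + L + z$ ($w{\left(z,L \right)} = \left(L + z\right) + 6 = 6 + L + z$)
$t = -25$ ($t = 3 + \left(-2\right) \left(-7\right) \left(-2\right) = 3 + 14 \left(-2\right) = 3 - 28 = -25$)
$p = - \frac{280}{3}$ ($p = \left(19 + \left(6 + 0 - 4\right)\right) \left(- \frac{40}{9}\right) = \left(19 + 2\right) \left(\left(-40\right) \frac{1}{9}\right) = 21 \left(- \frac{40}{9}\right) = - \frac{280}{3} \approx -93.333$)
$t p = \left(-25\right) \left(- \frac{280}{3}\right) = \frac{7000}{3}$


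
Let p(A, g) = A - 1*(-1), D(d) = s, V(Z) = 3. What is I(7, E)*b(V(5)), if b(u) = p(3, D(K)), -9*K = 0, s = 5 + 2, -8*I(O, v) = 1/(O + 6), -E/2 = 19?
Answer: -1/26 ≈ -0.038462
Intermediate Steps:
E = -38 (E = -2*19 = -38)
I(O, v) = -1/(8*(6 + O)) (I(O, v) = -1/(8*(O + 6)) = -1/(8*(6 + O)))
s = 7
K = 0 (K = -⅑*0 = 0)
D(d) = 7
p(A, g) = 1 + A (p(A, g) = A + 1 = 1 + A)
b(u) = 4 (b(u) = 1 + 3 = 4)
I(7, E)*b(V(5)) = -1/(48 + 8*7)*4 = -1/(48 + 56)*4 = -1/104*4 = -1/26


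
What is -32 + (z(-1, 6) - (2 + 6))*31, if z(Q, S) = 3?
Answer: -187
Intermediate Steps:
-32 + (z(-1, 6) - (2 + 6))*31 = -32 + (3 - (2 + 6))*31 = -32 + (3 - 8)*31 = -32 - 5*31 = -32 - 155 = -187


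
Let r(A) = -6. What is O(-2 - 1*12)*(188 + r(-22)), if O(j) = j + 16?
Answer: 364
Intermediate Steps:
O(j) = 16 + j
O(-2 - 1*12)*(188 + r(-22)) = (16 + (-2 - 1*12))*(188 - 6) = (16 + (-2 - 12))*182 = (16 - 14)*182 = 2*182 = 364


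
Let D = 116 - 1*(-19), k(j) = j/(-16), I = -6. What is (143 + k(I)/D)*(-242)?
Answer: -6229201/180 ≈ -34607.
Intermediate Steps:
k(j) = -j/16 (k(j) = j*(-1/16) = -j/16)
D = 135 (D = 116 + 19 = 135)
(143 + k(I)/D)*(-242) = (143 - 1/16*(-6)/135)*(-242) = (143 + (3/8)*(1/135))*(-242) = (143 + 1/360)*(-242) = (51481/360)*(-242) = -6229201/180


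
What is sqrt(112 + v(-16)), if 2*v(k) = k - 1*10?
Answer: 3*sqrt(11) ≈ 9.9499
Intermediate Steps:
v(k) = -5 + k/2 (v(k) = (k - 1*10)/2 = (k - 10)/2 = (-10 + k)/2 = -5 + k/2)
sqrt(112 + v(-16)) = sqrt(112 + (-5 + (1/2)*(-16))) = sqrt(112 + (-5 - 8)) = sqrt(112 - 13) = sqrt(99) = 3*sqrt(11)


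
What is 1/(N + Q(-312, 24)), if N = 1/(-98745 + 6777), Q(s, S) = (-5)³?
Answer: -91968/11496001 ≈ -0.0080000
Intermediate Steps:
Q(s, S) = -125
N = -1/91968 (N = 1/(-91968) = -1/91968 ≈ -1.0873e-5)
1/(N + Q(-312, 24)) = 1/(-1/91968 - 125) = 1/(-11496001/91968) = -91968/11496001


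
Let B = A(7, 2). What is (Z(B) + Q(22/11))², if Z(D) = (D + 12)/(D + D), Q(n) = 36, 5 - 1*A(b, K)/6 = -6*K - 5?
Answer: 161604/121 ≈ 1335.6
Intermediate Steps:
A(b, K) = 60 + 36*K (A(b, K) = 30 - 6*(-6*K - 5) = 30 - 6*(-5 - 6*K) = 30 + (30 + 36*K) = 60 + 36*K)
B = 132 (B = 60 + 36*2 = 60 + 72 = 132)
Z(D) = (12 + D)/(2*D) (Z(D) = (12 + D)/((2*D)) = (12 + D)*(1/(2*D)) = (12 + D)/(2*D))
(Z(B) + Q(22/11))² = ((½)*(12 + 132)/132 + 36)² = ((½)*(1/132)*144 + 36)² = (6/11 + 36)² = (402/11)² = 161604/121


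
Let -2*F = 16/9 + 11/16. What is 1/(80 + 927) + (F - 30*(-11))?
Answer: 95348083/290016 ≈ 328.77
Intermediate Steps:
F = -355/288 (F = -(16/9 + 11/16)/2 = -½*355/144 = -355/288 ≈ -1.2326)
1/(80 + 927) + (F - 30*(-11)) = 1/(80 + 927) + (-355/288 - 30*(-11)) = 1/1007 + (-355/288 + 330) = 1/1007 + 94685/288 = 95348083/290016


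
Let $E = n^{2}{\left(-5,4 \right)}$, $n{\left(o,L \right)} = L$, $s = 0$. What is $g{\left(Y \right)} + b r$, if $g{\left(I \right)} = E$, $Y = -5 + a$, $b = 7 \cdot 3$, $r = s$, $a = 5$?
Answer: $16$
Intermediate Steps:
$r = 0$
$b = 21$
$E = 16$ ($E = 4^{2} = 16$)
$Y = 0$ ($Y = -5 + 5 = 0$)
$g{\left(I \right)} = 16$
$g{\left(Y \right)} + b r = 16 + 21 \cdot 0 = 16 + 0 = 16$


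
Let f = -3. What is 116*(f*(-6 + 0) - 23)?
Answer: -580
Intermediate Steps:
116*(f*(-6 + 0) - 23) = 116*(-3*(-6 + 0) - 23) = 116*(-3*(-6) - 23) = 116*(18 - 23) = 116*(-5) = -580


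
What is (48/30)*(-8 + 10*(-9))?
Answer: -784/5 ≈ -156.80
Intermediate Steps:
(48/30)*(-8 + 10*(-9)) = (48*(1/30))*(-8 - 90) = (8/5)*(-98) = -784/5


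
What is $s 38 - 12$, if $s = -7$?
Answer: $-278$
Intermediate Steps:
$s 38 - 12 = \left(-7\right) 38 - 12 = -266 - 12 = -278$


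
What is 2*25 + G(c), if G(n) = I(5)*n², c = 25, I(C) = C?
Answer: 3175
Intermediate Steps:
G(n) = 5*n²
2*25 + G(c) = 2*25 + 5*25² = 50 + 5*625 = 50 + 3125 = 3175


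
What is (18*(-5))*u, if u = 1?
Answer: -90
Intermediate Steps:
(18*(-5))*u = (18*(-5))*1 = -90*1 = -90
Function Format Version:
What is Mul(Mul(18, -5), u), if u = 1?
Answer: -90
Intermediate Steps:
Mul(Mul(18, -5), u) = Mul(Mul(18, -5), 1) = Mul(-90, 1) = -90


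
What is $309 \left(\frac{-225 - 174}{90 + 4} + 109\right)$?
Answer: $\frac{3042723}{94} \approx 32369.0$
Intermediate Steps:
$309 \left(\frac{-225 - 174}{90 + 4} + 109\right) = 309 \left(- \frac{399}{94} + 109\right) = 309 \cdot \frac{9847}{94} = \frac{3042723}{94}$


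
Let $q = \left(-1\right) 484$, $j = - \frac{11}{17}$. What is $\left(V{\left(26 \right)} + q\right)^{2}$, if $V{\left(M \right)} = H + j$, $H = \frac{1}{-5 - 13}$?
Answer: $\frac{21998525761}{93636} \approx 2.3494 \cdot 10^{5}$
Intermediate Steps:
$j = - \frac{11}{17} \approx -0.64706$
$H = - \frac{1}{18}$ ($H = \frac{1}{-18} = - \frac{1}{18} \approx -0.055556$)
$V{\left(M \right)} = - \frac{215}{306}$ ($V{\left(M \right)} = - \frac{1}{18} - \frac{11}{17} = - \frac{215}{306}$)
$q = -484$
$\left(V{\left(26 \right)} + q\right)^{2} = \left(- \frac{215}{306} - 484\right)^{2} = \left(- \frac{148319}{306}\right)^{2} = \frac{21998525761}{93636}$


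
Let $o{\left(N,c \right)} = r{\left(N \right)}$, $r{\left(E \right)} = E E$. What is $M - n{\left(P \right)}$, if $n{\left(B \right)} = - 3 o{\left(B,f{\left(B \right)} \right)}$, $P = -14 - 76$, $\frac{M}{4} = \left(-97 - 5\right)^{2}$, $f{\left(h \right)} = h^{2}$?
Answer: $65916$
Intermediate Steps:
$r{\left(E \right)} = E^{2}$
$o{\left(N,c \right)} = N^{2}$
$M = 41616$ ($M = 4 \left(-97 - 5\right)^{2} = 4 \left(-102\right)^{2} = 4 \cdot 10404 = 41616$)
$P = -90$
$n{\left(B \right)} = - 3 B^{2}$
$M - n{\left(P \right)} = 41616 - - 3 \left(-90\right)^{2} = 41616 - \left(-3\right) 8100 = 41616 - -24300 = 41616 + 24300 = 65916$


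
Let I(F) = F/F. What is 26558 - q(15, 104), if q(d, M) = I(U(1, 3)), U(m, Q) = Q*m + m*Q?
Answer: 26557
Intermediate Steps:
U(m, Q) = 2*Q*m (U(m, Q) = Q*m + Q*m = 2*Q*m)
I(F) = 1
q(d, M) = 1
26558 - q(15, 104) = 26558 - 1*1 = 26558 - 1 = 26557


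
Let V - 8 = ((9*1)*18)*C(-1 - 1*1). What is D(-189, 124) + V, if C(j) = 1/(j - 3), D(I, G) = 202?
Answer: 888/5 ≈ 177.60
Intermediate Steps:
C(j) = 1/(-3 + j)
V = -122/5 (V = 8 + ((9*1)*18)/(-3 + (-1 - 1*1)) = 8 + (9*18)/(-3 + (-1 - 1)) = 8 + 162/(-3 - 2) = 8 + 162/(-5) = 8 + 162*(-⅕) = 8 - 162/5 = -122/5 ≈ -24.400)
D(-189, 124) + V = 202 - 122/5 = 888/5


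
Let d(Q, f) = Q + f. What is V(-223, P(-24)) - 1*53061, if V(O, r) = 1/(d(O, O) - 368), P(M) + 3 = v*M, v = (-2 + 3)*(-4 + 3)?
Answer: -43191655/814 ≈ -53061.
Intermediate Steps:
v = -1 (v = 1*(-1) = -1)
P(M) = -3 - M
V(O, r) = 1/(-368 + 2*O) (V(O, r) = 1/((O + O) - 368) = 1/(2*O - 368) = 1/(-368 + 2*O))
V(-223, P(-24)) - 1*53061 = 1/(2*(-184 - 223)) - 1*53061 = (½)/(-407) - 53061 = (½)*(-1/407) - 53061 = -1/814 - 53061 = -43191655/814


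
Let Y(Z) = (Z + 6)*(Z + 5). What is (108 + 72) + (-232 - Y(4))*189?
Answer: -60678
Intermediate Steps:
Y(Z) = (5 + Z)*(6 + Z) (Y(Z) = (6 + Z)*(5 + Z) = (5 + Z)*(6 + Z))
(108 + 72) + (-232 - Y(4))*189 = (108 + 72) + (-232 - (30 + 4² + 11*4))*189 = 180 + (-232 - (30 + 16 + 44))*189 = 180 + (-232 - 1*90)*189 = 180 + (-232 - 90)*189 = 180 - 322*189 = 180 - 60858 = -60678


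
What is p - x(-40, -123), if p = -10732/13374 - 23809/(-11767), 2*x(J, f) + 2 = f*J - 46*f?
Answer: -415995123491/78685929 ≈ -5286.8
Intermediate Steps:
x(J, f) = -1 - 23*f + J*f/2 (x(J, f) = -1 + (f*J - 46*f)/2 = -1 + (J*f - 46*f)/2 = -1 + (-46*f + J*f)/2 = -1 + (-23*f + J*f/2) = -1 - 23*f + J*f/2)
p = 96069061/78685929 (p = -10732*1/13374 - 23809*(-1/11767) = -5366/6687 + 23809/11767 = 96069061/78685929 ≈ 1.2209)
p - x(-40, -123) = 96069061/78685929 - (-1 - 23*(-123) + (½)*(-40)*(-123)) = 96069061/78685929 - (-1 + 2829 + 2460) = 96069061/78685929 - 1*5288 = 96069061/78685929 - 5288 = -415995123491/78685929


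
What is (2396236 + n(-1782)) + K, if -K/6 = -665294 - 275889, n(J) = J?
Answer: 8041552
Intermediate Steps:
K = 5647098 (K = -6*(-665294 - 275889) = -6*(-941183) = 5647098)
(2396236 + n(-1782)) + K = (2396236 - 1782) + 5647098 = 2394454 + 5647098 = 8041552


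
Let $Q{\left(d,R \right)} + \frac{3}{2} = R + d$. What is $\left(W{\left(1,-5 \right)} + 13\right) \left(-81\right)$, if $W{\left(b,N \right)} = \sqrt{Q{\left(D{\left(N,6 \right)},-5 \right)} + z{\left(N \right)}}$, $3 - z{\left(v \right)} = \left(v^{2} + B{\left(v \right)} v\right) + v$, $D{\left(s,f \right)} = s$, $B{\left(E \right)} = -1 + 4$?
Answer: $-1053 - \frac{243 i \sqrt{6}}{2} \approx -1053.0 - 297.61 i$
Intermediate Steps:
$B{\left(E \right)} = 3$
$z{\left(v \right)} = 3 - v^{2} - 4 v$ ($z{\left(v \right)} = 3 - \left(\left(v^{2} + 3 v\right) + v\right) = 3 - \left(v^{2} + 4 v\right) = 3 - v^{2} - 4 v$)
$Q{\left(d,R \right)} = - \frac{3}{2} + R + d$ ($Q{\left(d,R \right)} = - \frac{3}{2} + \left(R + d\right) = - \frac{3}{2} + R + d$)
$W{\left(b,N \right)} = \sqrt{- \frac{7}{2} - N^{2} - 3 N}$ ($W{\left(b,N \right)} = \sqrt{\left(- \frac{3}{2} - 5 + N\right) - \left(-3 + N^{2} + 4 N\right)} = \sqrt{\left(- \frac{13}{2} + N\right) - \left(-3 + N^{2} + 4 N\right)} = \sqrt{- \frac{7}{2} - N^{2} - 3 N}$)
$\left(W{\left(1,-5 \right)} + 13\right) \left(-81\right) = \left(\frac{\sqrt{-14 - -60 - 4 \left(-5\right)^{2}}}{2} + 13\right) \left(-81\right) = \left(\frac{\sqrt{-14 + 60 - 100}}{2} + 13\right) \left(-81\right) = \left(\frac{\sqrt{-54}}{2} + 13\right) \left(-81\right) = \left(\frac{3 i \sqrt{6}}{2} + 13\right) \left(-81\right) = \left(13 + \frac{3 i \sqrt{6}}{2}\right) \left(-81\right) = -1053 - \frac{243 i \sqrt{6}}{2}$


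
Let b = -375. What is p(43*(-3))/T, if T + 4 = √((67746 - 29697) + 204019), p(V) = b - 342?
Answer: -239/20171 - 239*√60517/40342 ≈ -1.4692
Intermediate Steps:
p(V) = -717 (p(V) = -375 - 342 = -717)
T = -4 + 2*√60517 (T = -4 + √((67746 - 29697) + 204019) = -4 + √(38049 + 204019) = -4 + √242068 = -4 + 2*√60517 ≈ 488.00)
p(43*(-3))/T = -717/(-4 + 2*√60517)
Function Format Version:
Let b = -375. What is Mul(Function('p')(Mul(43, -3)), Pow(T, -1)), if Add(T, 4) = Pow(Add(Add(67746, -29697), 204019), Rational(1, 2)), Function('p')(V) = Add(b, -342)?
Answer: Add(Rational(-239, 20171), Mul(Rational(-239, 40342), Pow(60517, Rational(1, 2)))) ≈ -1.4692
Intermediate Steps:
Function('p')(V) = -717 (Function('p')(V) = Add(-375, -342) = -717)
T = Add(-4, Mul(2, Pow(60517, Rational(1, 2)))) (T = Add(-4, Pow(Add(Add(67746, -29697), 204019), Rational(1, 2))) = Add(-4, Pow(Add(38049, 204019), Rational(1, 2))) = Add(-4, Pow(242068, Rational(1, 2))) = Add(-4, Mul(2, Pow(60517, Rational(1, 2)))) ≈ 488.00)
Mul(Function('p')(Mul(43, -3)), Pow(T, -1)) = Mul(-717, Pow(Add(-4, Mul(2, Pow(60517, Rational(1, 2)))), -1))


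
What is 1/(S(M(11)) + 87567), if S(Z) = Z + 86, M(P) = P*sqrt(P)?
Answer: 87653/7683047078 - 11*sqrt(11)/7683047078 ≈ 1.1404e-5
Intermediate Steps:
M(P) = P**(3/2)
S(Z) = 86 + Z
1/(S(M(11)) + 87567) = 1/((86 + 11**(3/2)) + 87567) = 1/((86 + 11*sqrt(11)) + 87567) = 1/(87653 + 11*sqrt(11))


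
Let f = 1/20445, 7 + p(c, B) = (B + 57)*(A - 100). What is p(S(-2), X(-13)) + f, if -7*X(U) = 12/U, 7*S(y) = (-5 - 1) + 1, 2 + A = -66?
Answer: -2552905802/265785 ≈ -9605.2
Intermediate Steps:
A = -68 (A = -2 - 66 = -68)
S(y) = -5/7 (S(y) = ((-5 - 1) + 1)/7 = (-6 + 1)/7 = (⅐)*(-5) = -5/7)
X(U) = -12/(7*U)
p(c, B) = -9583 - 168*B (p(c, B) = -7 + (B + 57)*(-68 - 100) = -7 + (57 + B)*(-168) = -7 + (-9576 - 168*B) = -9583 - 168*B)
f = 1/20445 ≈ 4.8912e-5
p(S(-2), X(-13)) + f = (-9583 - (-288)/(-13)) + 1/20445 = (-9583 - (-288)*(-1)/13) + 1/20445 = (-9583 - 168*12/91) + 1/20445 = (-9583 - 288/13) + 1/20445 = -124867/13 + 1/20445 = -2552905802/265785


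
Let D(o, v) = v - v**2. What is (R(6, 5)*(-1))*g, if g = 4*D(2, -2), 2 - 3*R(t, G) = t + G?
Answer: -72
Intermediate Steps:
R(t, G) = 2/3 - G/3 - t/3 (R(t, G) = 2/3 - (t + G)/3 = 2/3 - (G + t)/3 = 2/3 + (-G/3 - t/3) = 2/3 - G/3 - t/3)
g = -24 (g = 4*(-2*(1 - 1*(-2))) = 4*(-2*(1 + 2)) = 4*(-2*3) = 4*(-6) = -24)
(R(6, 5)*(-1))*g = ((2/3 - 1/3*5 - 1/3*6)*(-1))*(-24) = ((2/3 - 5/3 - 2)*(-1))*(-24) = -3*(-1)*(-24) = 3*(-24) = -72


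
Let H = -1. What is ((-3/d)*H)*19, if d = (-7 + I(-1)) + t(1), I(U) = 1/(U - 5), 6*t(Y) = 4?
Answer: -114/13 ≈ -8.7692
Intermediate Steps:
t(Y) = ⅔ (t(Y) = (⅙)*4 = ⅔)
I(U) = 1/(-5 + U)
d = -13/2 (d = (-7 + 1/(-5 - 1)) + ⅔ = (-7 + 1/(-6)) + ⅔ = (-7 - ⅙) + ⅔ = -43/6 + ⅔ = -13/2 ≈ -6.5000)
((-3/d)*H)*19 = (-3/(-13/2)*(-1))*19 = (-3*(-2/13)*(-1))*19 = ((6/13)*(-1))*19 = -6/13*19 = -114/13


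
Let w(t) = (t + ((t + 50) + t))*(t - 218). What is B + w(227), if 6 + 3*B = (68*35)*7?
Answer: 36391/3 ≈ 12130.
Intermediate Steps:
w(t) = (-218 + t)*(50 + 3*t) (w(t) = (t + ((50 + t) + t))*(-218 + t) = (t + (50 + 2*t))*(-218 + t) = (50 + 3*t)*(-218 + t) = (-218 + t)*(50 + 3*t))
B = 16654/3 (B = -2 + ((68*35)*7)/3 = -2 + (2380*7)/3 = -2 + (1/3)*16660 = -2 + 16660/3 = 16654/3 ≈ 5551.3)
B + w(227) = 16654/3 + (-10900 - 604*227 + 3*227**2) = 16654/3 + (-10900 - 137108 + 3*51529) = 16654/3 + (-10900 - 137108 + 154587) = 16654/3 + 6579 = 36391/3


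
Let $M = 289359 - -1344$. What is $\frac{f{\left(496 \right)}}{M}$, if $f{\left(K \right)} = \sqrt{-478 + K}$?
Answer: $\frac{\sqrt{2}}{96901} \approx 1.4594 \cdot 10^{-5}$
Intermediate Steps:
$M = 290703$ ($M = 289359 + 1344 = 290703$)
$\frac{f{\left(496 \right)}}{M} = \frac{\sqrt{-478 + 496}}{290703} = \sqrt{18} \cdot \frac{1}{290703} = 3 \sqrt{2} \cdot \frac{1}{290703} = \frac{\sqrt{2}}{96901}$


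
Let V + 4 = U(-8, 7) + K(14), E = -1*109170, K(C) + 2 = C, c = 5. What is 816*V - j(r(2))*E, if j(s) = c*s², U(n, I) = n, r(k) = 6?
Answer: 19650600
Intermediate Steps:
K(C) = -2 + C
E = -109170
V = 0 (V = -4 + (-8 + (-2 + 14)) = -4 + (-8 + 12) = -4 + 4 = 0)
j(s) = 5*s²
816*V - j(r(2))*E = 816*0 - 5*6²*(-109170) = 0 - 5*36*(-109170) = 0 - 180*(-109170) = 0 - 1*(-19650600) = 0 + 19650600 = 19650600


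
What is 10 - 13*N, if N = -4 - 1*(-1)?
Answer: 49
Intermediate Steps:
N = -3 (N = -4 + 1 = -3)
10 - 13*N = 10 - 13*(-3) = 10 + 39 = 49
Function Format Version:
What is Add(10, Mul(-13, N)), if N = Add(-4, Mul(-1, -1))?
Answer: 49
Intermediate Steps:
N = -3 (N = Add(-4, 1) = -3)
Add(10, Mul(-13, N)) = Add(10, Mul(-13, -3)) = Add(10, 39) = 49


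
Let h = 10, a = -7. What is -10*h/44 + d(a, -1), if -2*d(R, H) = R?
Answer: 27/22 ≈ 1.2273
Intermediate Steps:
d(R, H) = -R/2
-10*h/44 + d(a, -1) = -100/44 - 1/2*(-7) = -100/44 + 7/2 = -10*5/22 + 7/2 = -25/11 + 7/2 = 27/22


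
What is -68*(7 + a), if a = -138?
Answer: 8908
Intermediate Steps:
-68*(7 + a) = -68*(7 - 138) = -68*(-131) = 8908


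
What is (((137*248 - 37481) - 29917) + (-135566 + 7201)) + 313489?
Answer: 151702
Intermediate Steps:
(((137*248 - 37481) - 29917) + (-135566 + 7201)) + 313489 = (((33976 - 37481) - 29917) - 128365) + 313489 = ((-3505 - 29917) - 128365) + 313489 = (-33422 - 128365) + 313489 = -161787 + 313489 = 151702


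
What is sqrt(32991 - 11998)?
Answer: sqrt(20993) ≈ 144.89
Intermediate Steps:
sqrt(32991 - 11998) = sqrt(20993)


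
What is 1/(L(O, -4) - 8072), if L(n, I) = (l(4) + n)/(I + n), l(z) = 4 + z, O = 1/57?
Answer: -227/1832801 ≈ -0.00012385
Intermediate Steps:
O = 1/57 ≈ 0.017544
L(n, I) = (8 + n)/(I + n) (L(n, I) = ((4 + 4) + n)/(I + n) = (8 + n)/(I + n))
1/(L(O, -4) - 8072) = 1/((8 + 1/57)/(-4 + 1/57) - 8072) = 1/((457/57)/(-227/57) - 8072) = 1/(-57/227*457/57 - 8072) = 1/(-457/227 - 8072) = 1/(-1832801/227) = -227/1832801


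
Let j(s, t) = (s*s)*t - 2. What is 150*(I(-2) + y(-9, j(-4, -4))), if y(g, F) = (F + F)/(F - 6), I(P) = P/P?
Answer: 425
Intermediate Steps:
I(P) = 1
j(s, t) = -2 + t*s**2 (j(s, t) = s**2*t - 2 = t*s**2 - 2 = -2 + t*s**2)
y(g, F) = 2*F/(-6 + F) (y(g, F) = (2*F)/(-6 + F) = 2*F/(-6 + F))
150*(I(-2) + y(-9, j(-4, -4))) = 150*(1 + 2*(-2 - 4*(-4)**2)/(-6 + (-2 - 4*(-4)**2))) = 150*(1 + 2*(-2 - 4*16)/(-6 + (-2 - 4*16))) = 150*(1 + 2*(-2 - 64)/(-6 + (-2 - 64))) = 150*(1 + 2*(-66)/(-6 - 66)) = 150*(1 + 2*(-66)/(-72)) = 150*(1 + 2*(-66)*(-1/72)) = 150*(1 + 11/6) = 150*(17/6) = 425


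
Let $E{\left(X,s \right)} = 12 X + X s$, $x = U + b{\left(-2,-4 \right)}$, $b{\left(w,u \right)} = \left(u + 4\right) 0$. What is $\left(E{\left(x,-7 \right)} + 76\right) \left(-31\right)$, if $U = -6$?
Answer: $-1426$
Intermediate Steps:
$b{\left(w,u \right)} = 0$ ($b{\left(w,u \right)} = \left(4 + u\right) 0 = 0$)
$x = -6$ ($x = -6 + 0 = -6$)
$\left(E{\left(x,-7 \right)} + 76\right) \left(-31\right) = \left(- 6 \left(12 - 7\right) + 76\right) \left(-31\right) = \left(\left(-6\right) 5 + 76\right) \left(-31\right) = \left(-30 + 76\right) \left(-31\right) = 46 \left(-31\right) = -1426$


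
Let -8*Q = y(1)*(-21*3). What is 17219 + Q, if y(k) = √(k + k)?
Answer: 17219 + 63*√2/8 ≈ 17230.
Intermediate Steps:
y(k) = √2*√k (y(k) = √(2*k) = √2*√k)
Q = 63*√2/8 (Q = -√2*√1*(-21*3)/8 = -√2*1*(-63)/8 = -√2*(-63)/8 = -(-63)*√2/8 = 63*√2/8 ≈ 11.137)
17219 + Q = 17219 + 63*√2/8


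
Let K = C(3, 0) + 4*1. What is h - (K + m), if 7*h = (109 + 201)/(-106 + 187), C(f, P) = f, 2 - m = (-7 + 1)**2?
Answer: 15619/567 ≈ 27.547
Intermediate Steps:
m = -34 (m = 2 - (-7 + 1)**2 = 2 - 1*(-6)**2 = 2 - 1*36 = 2 - 36 = -34)
h = 310/567 (h = ((109 + 201)/(-106 + 187))/7 = (310/81)/7 = (310*(1/81))/7 = (1/7)*(310/81) = 310/567 ≈ 0.54674)
K = 7 (K = 3 + 4*1 = 3 + 4 = 7)
h - (K + m) = 310/567 - (7 - 34) = 310/567 - 1*(-27) = 310/567 + 27 = 15619/567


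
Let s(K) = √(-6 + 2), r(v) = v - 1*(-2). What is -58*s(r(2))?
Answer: -116*I ≈ -116.0*I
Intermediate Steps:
r(v) = 2 + v (r(v) = v + 2 = 2 + v)
s(K) = 2*I (s(K) = √(-4) = 2*I)
-58*s(r(2)) = -116*I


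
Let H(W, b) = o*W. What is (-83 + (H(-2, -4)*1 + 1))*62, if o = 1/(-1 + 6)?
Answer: -25544/5 ≈ -5108.8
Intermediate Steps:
o = ⅕ (o = 1/5 = ⅕ ≈ 0.20000)
H(W, b) = W/5
(-83 + (H(-2, -4)*1 + 1))*62 = (-83 + (((⅕)*(-2))*1 + 1))*62 = (-83 + (-⅖*1 + 1))*62 = (-83 + (-⅖ + 1))*62 = (-83 + ⅗)*62 = -412/5*62 = -25544/5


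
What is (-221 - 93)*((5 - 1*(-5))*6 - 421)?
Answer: 113354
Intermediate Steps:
(-221 - 93)*((5 - 1*(-5))*6 - 421) = -314*((5 + 5)*6 - 421) = -314*(10*6 - 421) = -314*(60 - 421) = -314*(-361) = 113354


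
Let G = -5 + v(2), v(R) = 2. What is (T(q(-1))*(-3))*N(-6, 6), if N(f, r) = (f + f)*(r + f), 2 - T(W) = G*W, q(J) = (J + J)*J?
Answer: 0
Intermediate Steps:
q(J) = 2*J² (q(J) = (2*J)*J = 2*J²)
G = -3 (G = -5 + 2 = -3)
T(W) = 2 + 3*W (T(W) = 2 - (-3)*W = 2 + 3*W)
N(f, r) = 2*f*(f + r) (N(f, r) = (2*f)*(f + r) = 2*f*(f + r))
(T(q(-1))*(-3))*N(-6, 6) = ((2 + 3*(2*(-1)²))*(-3))*(2*(-6)*(-6 + 6)) = ((2 + 3*(2*1))*(-3))*(2*(-6)*0) = ((2 + 3*2)*(-3))*0 = ((2 + 6)*(-3))*0 = (8*(-3))*0 = -24*0 = 0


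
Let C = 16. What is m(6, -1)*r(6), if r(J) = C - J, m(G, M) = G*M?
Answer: -60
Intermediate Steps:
r(J) = 16 - J
m(6, -1)*r(6) = (6*(-1))*(16 - 1*6) = -6*(16 - 6) = -6*10 = -60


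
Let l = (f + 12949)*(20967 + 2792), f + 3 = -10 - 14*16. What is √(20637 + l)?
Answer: √302045045 ≈ 17379.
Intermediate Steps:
f = -237 (f = -3 + (-10 - 14*16) = -3 + (-10 - 224) = -3 - 234 = -237)
l = 302024408 (l = (-237 + 12949)*(20967 + 2792) = 12712*23759 = 302024408)
√(20637 + l) = √(20637 + 302024408) = √302045045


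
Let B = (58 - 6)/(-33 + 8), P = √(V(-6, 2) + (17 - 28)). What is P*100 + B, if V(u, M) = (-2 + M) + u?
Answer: -52/25 + 100*I*√17 ≈ -2.08 + 412.31*I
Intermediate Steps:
V(u, M) = -2 + M + u
P = I*√17 (P = √((-2 + 2 - 6) + (17 - 28)) = √(-6 - 11) = √(-17) = I*√17 ≈ 4.1231*I)
B = -52/25 (B = 52/(-25) = 52*(-1/25) = -52/25 ≈ -2.0800)
P*100 + B = (I*√17)*100 - 52/25 = 100*I*√17 - 52/25 = -52/25 + 100*I*√17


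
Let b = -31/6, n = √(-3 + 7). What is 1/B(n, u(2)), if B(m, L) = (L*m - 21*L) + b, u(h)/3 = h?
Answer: -6/715 ≈ -0.0083916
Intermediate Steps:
n = 2 (n = √4 = 2)
b = -31/6 (b = -31*⅙ = -31/6 ≈ -5.1667)
u(h) = 3*h
B(m, L) = -31/6 - 21*L + L*m (B(m, L) = (L*m - 21*L) - 31/6 = (-21*L + L*m) - 31/6 = -31/6 - 21*L + L*m)
1/B(n, u(2)) = 1/(-31/6 - 63*2 + (3*2)*2) = 1/(-31/6 - 21*6 + 6*2) = 1/(-31/6 - 126 + 12) = 1/(-715/6) = -6/715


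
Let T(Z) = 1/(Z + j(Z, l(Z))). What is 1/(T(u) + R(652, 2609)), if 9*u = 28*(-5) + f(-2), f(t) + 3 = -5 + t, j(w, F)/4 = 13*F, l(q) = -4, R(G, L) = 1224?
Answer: 674/824973 ≈ 0.00081700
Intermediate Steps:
j(w, F) = 52*F (j(w, F) = 4*(13*F) = 52*F)
f(t) = -8 + t (f(t) = -3 + (-5 + t) = -8 + t)
u = -50/3 (u = (28*(-5) + (-8 - 2))/9 = (-140 - 10)/9 = (⅑)*(-150) = -50/3 ≈ -16.667)
T(Z) = 1/(-208 + Z) (T(Z) = 1/(Z + 52*(-4)) = 1/(Z - 208) = 1/(-208 + Z))
1/(T(u) + R(652, 2609)) = 1/(1/(-208 - 50/3) + 1224) = 1/(1/(-674/3) + 1224) = 1/(-3/674 + 1224) = 1/(824973/674) = 674/824973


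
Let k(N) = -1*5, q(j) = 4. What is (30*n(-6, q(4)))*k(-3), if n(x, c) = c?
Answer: -600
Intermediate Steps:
k(N) = -5
(30*n(-6, q(4)))*k(-3) = (30*4)*(-5) = 120*(-5) = -600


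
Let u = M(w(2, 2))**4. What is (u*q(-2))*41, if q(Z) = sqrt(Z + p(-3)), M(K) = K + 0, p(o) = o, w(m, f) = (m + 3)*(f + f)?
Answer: 6560000*I*sqrt(5) ≈ 1.4669e+7*I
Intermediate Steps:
w(m, f) = 2*f*(3 + m) (w(m, f) = (3 + m)*(2*f) = 2*f*(3 + m))
M(K) = K
q(Z) = sqrt(-3 + Z) (q(Z) = sqrt(Z - 3) = sqrt(-3 + Z))
u = 160000 (u = (2*2*(3 + 2))**4 = (2*2*5)**4 = 20**4 = 160000)
(u*q(-2))*41 = (160000*sqrt(-3 - 2))*41 = (160000*sqrt(-5))*41 = (160000*(I*sqrt(5)))*41 = (160000*I*sqrt(5))*41 = 6560000*I*sqrt(5)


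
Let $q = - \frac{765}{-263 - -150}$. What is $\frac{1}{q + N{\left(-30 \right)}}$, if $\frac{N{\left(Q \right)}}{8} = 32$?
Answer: $\frac{113}{29693} \approx 0.0038056$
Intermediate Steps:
$q = \frac{765}{113}$ ($q = - \frac{765}{-263 + 150} = - \frac{765}{-113} = \left(-765\right) \left(- \frac{1}{113}\right) = \frac{765}{113} \approx 6.7699$)
$N{\left(Q \right)} = 256$ ($N{\left(Q \right)} = 8 \cdot 32 = 256$)
$\frac{1}{q + N{\left(-30 \right)}} = \frac{1}{\frac{765}{113} + 256} = \frac{1}{\frac{29693}{113}} = \frac{113}{29693}$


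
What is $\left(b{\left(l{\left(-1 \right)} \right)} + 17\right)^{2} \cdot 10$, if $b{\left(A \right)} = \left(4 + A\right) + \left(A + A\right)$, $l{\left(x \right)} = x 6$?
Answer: $90$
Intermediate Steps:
$l{\left(x \right)} = 6 x$
$b{\left(A \right)} = 4 + 3 A$ ($b{\left(A \right)} = \left(4 + A\right) + 2 A = 4 + 3 A$)
$\left(b{\left(l{\left(-1 \right)} \right)} + 17\right)^{2} \cdot 10 = \left(\left(4 + 3 \cdot 6 \left(-1\right)\right) + 17\right)^{2} \cdot 10 = \left(\left(4 + 3 \left(-6\right)\right) + 17\right)^{2} \cdot 10 = \left(\left(4 - 18\right) + 17\right)^{2} \cdot 10 = \left(-14 + 17\right)^{2} \cdot 10 = 3^{2} \cdot 10 = 9 \cdot 10 = 90$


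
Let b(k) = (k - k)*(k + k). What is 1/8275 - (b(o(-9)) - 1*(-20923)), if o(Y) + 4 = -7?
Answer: -173137824/8275 ≈ -20923.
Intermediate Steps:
o(Y) = -11 (o(Y) = -4 - 7 = -11)
b(k) = 0 (b(k) = 0*(2*k) = 0)
1/8275 - (b(o(-9)) - 1*(-20923)) = 1/8275 - (0 - 1*(-20923)) = 1/8275 - (0 + 20923) = 1/8275 - 1*20923 = 1/8275 - 20923 = -173137824/8275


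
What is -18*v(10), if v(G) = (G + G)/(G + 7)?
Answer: -360/17 ≈ -21.176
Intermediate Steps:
v(G) = 2*G/(7 + G) (v(G) = (2*G)/(7 + G) = 2*G/(7 + G))
-18*v(10) = -36*10/(7 + 10) = -36*10/17 = -18*20/17 = -360/17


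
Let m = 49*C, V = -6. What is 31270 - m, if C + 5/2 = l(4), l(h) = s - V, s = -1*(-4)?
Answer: 61805/2 ≈ 30903.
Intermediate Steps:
s = 4
l(h) = 10 (l(h) = 4 - 1*(-6) = 4 + 6 = 10)
C = 15/2 (C = -5/2 + 10 = 15/2 ≈ 7.5000)
m = 735/2 (m = 49*(15/2) = 735/2 ≈ 367.50)
31270 - m = 31270 - 1*735/2 = 31270 - 735/2 = 61805/2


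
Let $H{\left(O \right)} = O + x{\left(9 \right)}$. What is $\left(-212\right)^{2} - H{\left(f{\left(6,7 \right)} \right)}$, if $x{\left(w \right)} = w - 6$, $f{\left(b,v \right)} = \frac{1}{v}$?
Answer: $\frac{314586}{7} \approx 44941.0$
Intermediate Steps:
$x{\left(w \right)} = -6 + w$ ($x{\left(w \right)} = w - 6 = -6 + w$)
$H{\left(O \right)} = 3 + O$ ($H{\left(O \right)} = O + \left(-6 + 9\right) = O + 3 = 3 + O$)
$\left(-212\right)^{2} - H{\left(f{\left(6,7 \right)} \right)} = \left(-212\right)^{2} - \left(3 + \frac{1}{7}\right) = 44944 - \left(3 + \frac{1}{7}\right) = 44944 - \frac{22}{7} = \frac{314586}{7}$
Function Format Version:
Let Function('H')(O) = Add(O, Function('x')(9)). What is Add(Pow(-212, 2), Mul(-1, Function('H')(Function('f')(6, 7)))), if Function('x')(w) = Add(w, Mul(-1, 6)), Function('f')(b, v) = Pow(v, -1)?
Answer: Rational(314586, 7) ≈ 44941.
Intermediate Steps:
Function('x')(w) = Add(-6, w) (Function('x')(w) = Add(w, -6) = Add(-6, w))
Function('H')(O) = Add(3, O) (Function('H')(O) = Add(O, Add(-6, 9)) = Add(O, 3) = Add(3, O))
Add(Pow(-212, 2), Mul(-1, Function('H')(Function('f')(6, 7)))) = Add(Pow(-212, 2), Mul(-1, Add(3, Pow(7, -1)))) = Add(44944, Mul(-1, Add(3, Rational(1, 7)))) = Add(44944, Mul(-1, Rational(22, 7))) = Add(44944, Rational(-22, 7)) = Rational(314586, 7)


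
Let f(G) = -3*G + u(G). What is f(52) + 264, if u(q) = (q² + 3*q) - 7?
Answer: 2961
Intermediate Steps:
u(q) = -7 + q² + 3*q
f(G) = -7 + G² (f(G) = -3*G + (-7 + G² + 3*G) = -7 + G²)
f(52) + 264 = (-7 + 52²) + 264 = (-7 + 2704) + 264 = 2697 + 264 = 2961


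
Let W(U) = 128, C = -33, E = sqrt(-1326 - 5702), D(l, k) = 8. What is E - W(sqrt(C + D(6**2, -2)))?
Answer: -128 + 2*I*sqrt(1757) ≈ -128.0 + 83.833*I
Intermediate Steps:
E = 2*I*sqrt(1757) (E = sqrt(-7028) = 2*I*sqrt(1757) ≈ 83.833*I)
E - W(sqrt(C + D(6**2, -2))) = 2*I*sqrt(1757) - 1*128 = 2*I*sqrt(1757) - 128 = -128 + 2*I*sqrt(1757)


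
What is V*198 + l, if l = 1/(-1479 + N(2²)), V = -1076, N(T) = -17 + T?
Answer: -317867617/1492 ≈ -2.1305e+5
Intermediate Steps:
l = -1/1492 (l = 1/(-1479 + (-17 + 2²)) = 1/(-1479 + (-17 + 4)) = 1/(-1479 - 13) = 1/(-1492) = -1/1492 ≈ -0.00067024)
V*198 + l = -1076*198 - 1/1492 = -213048 - 1/1492 = -317867617/1492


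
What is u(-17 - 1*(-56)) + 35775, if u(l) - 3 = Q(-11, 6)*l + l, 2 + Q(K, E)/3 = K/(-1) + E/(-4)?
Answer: 73389/2 ≈ 36695.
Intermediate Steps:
Q(K, E) = -6 - 3*K - 3*E/4 (Q(K, E) = -6 + 3*(K/(-1) + E/(-4)) = -6 + 3*(K*(-1) + E*(-¼)) = -6 + 3*(-K - E/4) = -6 + (-3*K - 3*E/4) = -6 - 3*K - 3*E/4)
u(l) = 3 + 47*l/2 (u(l) = 3 + ((-6 - 3*(-11) - ¾*6)*l + l) = 3 + ((-6 + 33 - 9/2)*l + l) = 3 + (45*l/2 + l) = 3 + 47*l/2)
u(-17 - 1*(-56)) + 35775 = (3 + 47*(-17 - 1*(-56))/2) + 35775 = (3 + 47*(-17 + 56)/2) + 35775 = (3 + (47/2)*39) + 35775 = (3 + 1833/2) + 35775 = 1839/2 + 35775 = 73389/2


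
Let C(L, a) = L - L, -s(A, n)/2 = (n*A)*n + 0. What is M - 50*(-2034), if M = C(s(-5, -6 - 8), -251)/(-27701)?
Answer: 101700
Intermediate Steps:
s(A, n) = -2*A*n² (s(A, n) = -2*((n*A)*n + 0) = -2*((A*n)*n + 0) = -2*(A*n² + 0) = -2*A*n²)
C(L, a) = 0
M = 0 (M = 0/(-27701) = 0*(-1/27701) = 0)
M - 50*(-2034) = 0 - 50*(-2034) = 0 + 101700 = 101700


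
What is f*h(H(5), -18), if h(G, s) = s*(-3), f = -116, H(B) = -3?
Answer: -6264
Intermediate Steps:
h(G, s) = -3*s
f*h(H(5), -18) = -(-348)*(-18) = -116*54 = -6264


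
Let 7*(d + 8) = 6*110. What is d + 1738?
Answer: 12770/7 ≈ 1824.3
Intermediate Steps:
d = 604/7 (d = -8 + (6*110)/7 = -8 + (⅐)*660 = -8 + 660/7 = 604/7 ≈ 86.286)
d + 1738 = 604/7 + 1738 = 12770/7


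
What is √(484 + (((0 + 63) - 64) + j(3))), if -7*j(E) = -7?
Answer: 22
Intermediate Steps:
j(E) = 1 (j(E) = -⅐*(-7) = 1)
√(484 + (((0 + 63) - 64) + j(3))) = √(484 + (((0 + 63) - 64) + 1)) = √(484 + ((63 - 64) + 1)) = √(484 + (-1 + 1)) = √(484 + 0) = √484 = 22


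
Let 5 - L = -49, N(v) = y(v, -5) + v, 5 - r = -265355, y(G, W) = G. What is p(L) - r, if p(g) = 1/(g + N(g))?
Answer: -42988319/162 ≈ -2.6536e+5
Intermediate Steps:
r = 265360 (r = 5 - 1*(-265355) = 5 + 265355 = 265360)
N(v) = 2*v (N(v) = v + v = 2*v)
L = 54 (L = 5 - 1*(-49) = 5 + 49 = 54)
p(g) = 1/(3*g) (p(g) = 1/(g + 2*g) = 1/(3*g))
p(L) - r = (⅓)/54 - 1*265360 = (⅓)*(1/54) - 265360 = 1/162 - 265360 = -42988319/162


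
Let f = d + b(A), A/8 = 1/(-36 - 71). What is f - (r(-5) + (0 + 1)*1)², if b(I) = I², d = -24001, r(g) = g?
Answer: -274970569/11449 ≈ -24017.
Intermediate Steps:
A = -8/107 (A = 8/(-36 - 71) = 8/(-107) = 8*(-1/107) = -8/107 ≈ -0.074766)
f = -274787385/11449 (f = -24001 + (-8/107)² = -24001 + 64/11449 = -274787385/11449 ≈ -24001.)
f - (r(-5) + (0 + 1)*1)² = -274787385/11449 - (-5 + (0 + 1)*1)² = -274787385/11449 - (-5 + 1*1)² = -274787385/11449 - (-5 + 1)² = -274787385/11449 - 1*(-4)² = -274787385/11449 - 1*16 = -274787385/11449 - 16 = -274970569/11449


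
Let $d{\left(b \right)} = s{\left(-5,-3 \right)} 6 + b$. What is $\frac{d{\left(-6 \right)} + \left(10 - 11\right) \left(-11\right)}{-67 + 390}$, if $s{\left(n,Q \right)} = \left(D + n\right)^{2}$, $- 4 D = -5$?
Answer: $\frac{715}{2584} \approx 0.2767$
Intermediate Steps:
$D = \frac{5}{4}$ ($D = \left(- \frac{1}{4}\right) \left(-5\right) = \frac{5}{4} \approx 1.25$)
$s{\left(n,Q \right)} = \left(\frac{5}{4} + n\right)^{2}$
$d{\left(b \right)} = \frac{675}{8} + b$ ($d{\left(b \right)} = \frac{\left(5 + 4 \left(-5\right)\right)^{2}}{16} \cdot 6 + b = \frac{\left(5 - 20\right)^{2}}{16} \cdot 6 + b = \frac{\left(-15\right)^{2}}{16} \cdot 6 + b = \frac{1}{16} \cdot 225 \cdot 6 + b = \frac{225}{16} \cdot 6 + b = \frac{675}{8} + b$)
$\frac{d{\left(-6 \right)} + \left(10 - 11\right) \left(-11\right)}{-67 + 390} = \frac{\left(\frac{675}{8} - 6\right) + \left(10 - 11\right) \left(-11\right)}{-67 + 390} = \frac{\frac{627}{8} - -11}{323} = \left(\frac{627}{8} + 11\right) \frac{1}{323} = \frac{715}{8} \cdot \frac{1}{323} = \frac{715}{2584}$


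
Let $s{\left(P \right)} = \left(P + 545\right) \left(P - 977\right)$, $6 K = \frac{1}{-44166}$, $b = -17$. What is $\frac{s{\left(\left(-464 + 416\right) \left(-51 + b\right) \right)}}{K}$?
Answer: $-2308428650268$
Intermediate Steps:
$K = - \frac{1}{264996}$ ($K = \frac{1}{6 \left(-44166\right)} = \frac{1}{6} \left(- \frac{1}{44166}\right) = - \frac{1}{264996} \approx -3.7736 \cdot 10^{-6}$)
$s{\left(P \right)} = \left(-977 + P\right) \left(545 + P\right)$ ($s{\left(P \right)} = \left(545 + P\right) \left(-977 + P\right) = \left(-977 + P\right) \left(545 + P\right)$)
$\frac{s{\left(\left(-464 + 416\right) \left(-51 + b\right) \right)}}{K} = \frac{-532465 + \left(\left(-464 + 416\right) \left(-51 - 17\right)\right)^{2} - 432 \left(-464 + 416\right) \left(-51 - 17\right)}{- \frac{1}{264996}} = \left(-532465 + \left(\left(-48\right) \left(-68\right)\right)^{2} - 432 \left(\left(-48\right) \left(-68\right)\right)\right) \left(-264996\right) = \left(-532465 + 3264^{2} - 1410048\right) \left(-264996\right) = \left(-532465 + 10653696 - 1410048\right) \left(-264996\right) = 8711183 \left(-264996\right) = -2308428650268$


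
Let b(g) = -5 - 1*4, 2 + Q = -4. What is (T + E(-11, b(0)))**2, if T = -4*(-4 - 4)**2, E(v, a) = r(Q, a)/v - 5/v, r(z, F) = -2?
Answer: 7890481/121 ≈ 65211.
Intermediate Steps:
Q = -6 (Q = -2 - 4 = -6)
b(g) = -9 (b(g) = -5 - 4 = -9)
E(v, a) = -7/v (E(v, a) = -2/v - 5/v = -7/v)
T = -256 (T = -4*(-8)**2 = -4*64 = -256)
(T + E(-11, b(0)))**2 = (-256 - 7/(-11))**2 = (-256 - 7*(-1/11))**2 = (-256 + 7/11)**2 = (-2809/11)**2 = 7890481/121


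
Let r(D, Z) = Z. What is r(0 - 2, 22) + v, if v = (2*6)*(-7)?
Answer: -62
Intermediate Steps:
v = -84 (v = 12*(-7) = -84)
r(0 - 2, 22) + v = 22 - 84 = -62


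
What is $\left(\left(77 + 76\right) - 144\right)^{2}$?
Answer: $81$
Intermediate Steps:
$\left(\left(77 + 76\right) - 144\right)^{2} = \left(153 - 144\right)^{2} = 9^{2} = 81$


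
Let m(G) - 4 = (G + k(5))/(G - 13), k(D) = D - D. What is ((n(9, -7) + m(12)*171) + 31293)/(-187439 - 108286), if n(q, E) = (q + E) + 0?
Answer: -29927/295725 ≈ -0.10120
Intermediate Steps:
k(D) = 0
n(q, E) = E + q (n(q, E) = (E + q) + 0 = E + q)
m(G) = 4 + G/(-13 + G) (m(G) = 4 + (G + 0)/(G - 13) = 4 + G/(-13 + G))
((n(9, -7) + m(12)*171) + 31293)/(-187439 - 108286) = (((-7 + 9) + ((-52 + 5*12)/(-13 + 12))*171) + 31293)/(-187439 - 108286) = ((2 + ((-52 + 60)/(-1))*171) + 31293)/(-295725) = ((2 - 1*8*171) + 31293)*(-1/295725) = ((2 - 8*171) + 31293)*(-1/295725) = ((2 - 1368) + 31293)*(-1/295725) = (-1366 + 31293)*(-1/295725) = 29927*(-1/295725) = -29927/295725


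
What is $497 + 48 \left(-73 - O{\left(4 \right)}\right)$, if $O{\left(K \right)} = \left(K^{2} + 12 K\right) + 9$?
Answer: $-6511$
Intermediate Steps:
$O{\left(K \right)} = 9 + K^{2} + 12 K$
$497 + 48 \left(-73 - O{\left(4 \right)}\right) = 497 + 48 \left(-73 - \left(9 + 4^{2} + 12 \cdot 4\right)\right) = 497 + 48 \left(-73 - \left(9 + 16 + 48\right)\right) = 497 + 48 \left(-73 - 73\right) = 497 + 48 \left(-146\right) = 497 - 7008 = -6511$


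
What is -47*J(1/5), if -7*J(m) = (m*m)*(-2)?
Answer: -94/175 ≈ -0.53714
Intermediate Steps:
J(m) = 2*m²/7 (J(m) = -m*m*(-2)/7 = -m²*(-2)/7 = -(-2)*m²/7 = 2*m²/7)
-47*J(1/5) = -94*(1/5)²/7 = -94*(⅕)²/7 = -94/(7*25) = -47*2/175 = -94/175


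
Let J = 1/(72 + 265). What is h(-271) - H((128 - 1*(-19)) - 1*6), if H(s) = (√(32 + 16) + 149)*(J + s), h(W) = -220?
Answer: -7154322/337 - 190072*√3/337 ≈ -22206.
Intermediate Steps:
J = 1/337 ≈ 0.0029674
H(s) = (149 + 4*√3)*(1/337 + s) (H(s) = (√(32 + 16) + 149)*(1/337 + s) = (√48 + 149)*(1/337 + s) = (4*√3 + 149)*(1/337 + s) = (149 + 4*√3)*(1/337 + s))
h(-271) - H((128 - 1*(-19)) - 1*6) = -220 - (149/337 + 149*((128 - 1*(-19)) - 1*6) + 4*√3/337 + 4*((128 - 1*(-19)) - 1*6)*√3) = -220 - (149/337 + 149*((128 + 19) - 6) + 4*√3/337 + 4*((128 + 19) - 6)*√3) = -220 - (149/337 + 149*(147 - 6) + 4*√3/337 + 4*(147 - 6)*√3) = -220 - (149/337 + 149*141 + 4*√3/337 + 4*141*√3) = -220 - (149/337 + 21009 + 4*√3/337 + 564*√3) = -220 - (7080182/337 + 190072*√3/337) = -220 + (-7080182/337 - 190072*√3/337) = -7154322/337 - 190072*√3/337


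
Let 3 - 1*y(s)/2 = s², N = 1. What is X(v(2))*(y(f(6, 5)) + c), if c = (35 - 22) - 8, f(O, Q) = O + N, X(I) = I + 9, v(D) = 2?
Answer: -957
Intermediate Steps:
X(I) = 9 + I
f(O, Q) = 1 + O (f(O, Q) = O + 1 = 1 + O)
y(s) = 6 - 2*s²
c = 5 (c = 13 - 8 = 5)
X(v(2))*(y(f(6, 5)) + c) = (9 + 2)*((6 - 2*(1 + 6)²) + 5) = 11*((6 - 2*7²) + 5) = 11*((6 - 2*49) + 5) = 11*((6 - 98) + 5) = 11*(-92 + 5) = 11*(-87) = -957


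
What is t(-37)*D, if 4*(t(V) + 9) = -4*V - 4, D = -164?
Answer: -4428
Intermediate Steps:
t(V) = -10 - V (t(V) = -9 + (-4*V - 4)/4 = -9 + (-4 - 4*V)/4 = -9 + (-1 - V) = -10 - V)
t(-37)*D = (-10 - 1*(-37))*(-164) = (-10 + 37)*(-164) = 27*(-164) = -4428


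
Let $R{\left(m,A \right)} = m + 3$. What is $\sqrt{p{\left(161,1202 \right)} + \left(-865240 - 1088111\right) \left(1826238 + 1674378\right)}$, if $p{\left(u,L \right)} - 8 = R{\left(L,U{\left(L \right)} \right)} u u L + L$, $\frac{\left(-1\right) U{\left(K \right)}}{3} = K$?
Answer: $2 i \sqrt{1700096881849} \approx 2.6078 \cdot 10^{6} i$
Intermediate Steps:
$U{\left(K \right)} = - 3 K$
$R{\left(m,A \right)} = 3 + m$
$p{\left(u,L \right)} = 8 + L + L u^{2} \left(3 + L\right)$ ($p{\left(u,L \right)} = 8 + \left(\left(3 + L\right) u u L + L\right) = 8 + \left(u \left(3 + L\right) u L + L\right) = 8 + \left(u^{2} \left(3 + L\right) L + L\right) = 8 + \left(L u^{2} \left(3 + L\right) + L\right) = 8 + \left(L + L u^{2} \left(3 + L\right)\right) = 8 + L + L u^{2} \left(3 + L\right)$)
$\sqrt{p{\left(161,1202 \right)} + \left(-865240 - 1088111\right) \left(1826238 + 1674378\right)} = \sqrt{\left(8 + 1202 + 1202 \cdot 161^{2} \left(3 + 1202\right)\right) + \left(-865240 - 1088111\right) \left(1826238 + 1674378\right)} = \sqrt{\left(8 + 1202 + 1202 \cdot 25921 \cdot 1205\right) - 6837931764216} = \sqrt{\left(8 + 1202 + 37544235610\right) - 6837931764216} = \sqrt{37544236820 - 6837931764216} = \sqrt{-6800387527396} = 2 i \sqrt{1700096881849}$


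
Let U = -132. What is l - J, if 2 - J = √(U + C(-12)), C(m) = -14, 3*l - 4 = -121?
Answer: -41 + I*√146 ≈ -41.0 + 12.083*I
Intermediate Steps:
l = -39 (l = 4/3 + (⅓)*(-121) = 4/3 - 121/3 = -39)
J = 2 - I*√146 (J = 2 - √(-132 - 14) = 2 - √(-146) = 2 - I*√146 ≈ 2.0 - 12.083*I)
l - J = -39 - (2 - I*√146) = -39 + (-2 + I*√146) = -41 + I*√146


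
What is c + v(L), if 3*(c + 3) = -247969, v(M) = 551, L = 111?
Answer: -246325/3 ≈ -82108.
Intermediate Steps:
c = -247978/3 (c = -3 + (⅓)*(-247969) = -3 - 247969/3 = -247978/3 ≈ -82659.)
c + v(L) = -247978/3 + 551 = -246325/3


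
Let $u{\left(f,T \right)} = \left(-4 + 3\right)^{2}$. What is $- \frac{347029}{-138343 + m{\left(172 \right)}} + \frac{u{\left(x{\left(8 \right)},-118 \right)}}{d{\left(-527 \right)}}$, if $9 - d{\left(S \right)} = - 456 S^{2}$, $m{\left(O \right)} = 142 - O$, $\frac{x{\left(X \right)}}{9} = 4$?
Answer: $\frac{43949291077930}{17524170127509} \approx 2.5079$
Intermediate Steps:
$x{\left(X \right)} = 36$ ($x{\left(X \right)} = 9 \cdot 4 = 36$)
$u{\left(f,T \right)} = 1$ ($u{\left(f,T \right)} = \left(-1\right)^{2} = 1$)
$d{\left(S \right)} = 9 + 456 S^{2}$ ($d{\left(S \right)} = 9 - - 456 S^{2} = 9 + 456 S^{2}$)
$- \frac{347029}{-138343 + m{\left(172 \right)}} + \frac{u{\left(x{\left(8 \right)},-118 \right)}}{d{\left(-527 \right)}} = - \frac{347029}{-138343 + \left(142 - 172\right)} + 1 \frac{1}{9 + 456 \left(-527\right)^{2}} = - \frac{347029}{-138343 + \left(142 - 172\right)} + 1 \frac{1}{9 + 456 \cdot 277729} = - \frac{347029}{-138343 - 30} + 1 \frac{1}{9 + 126644424} = - \frac{347029}{-138373} + 1 \cdot \frac{1}{126644433} = \left(-347029\right) \left(- \frac{1}{138373}\right) + 1 \cdot \frac{1}{126644433} = \frac{347029}{138373} + \frac{1}{126644433} = \frac{43949291077930}{17524170127509}$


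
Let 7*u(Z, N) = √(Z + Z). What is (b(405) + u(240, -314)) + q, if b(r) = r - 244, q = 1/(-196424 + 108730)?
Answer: 14118733/87694 + 4*√30/7 ≈ 164.13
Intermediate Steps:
q = -1/87694 (q = 1/(-87694) = -1/87694 ≈ -1.1403e-5)
u(Z, N) = √2*√Z/7 (u(Z, N) = √(Z + Z)/7 = √(2*Z)/7 = (√2*√Z)/7 = √2*√Z/7)
b(r) = -244 + r
(b(405) + u(240, -314)) + q = ((-244 + 405) + √2*√240/7) - 1/87694 = (161 + √2*(4*√15)/7) - 1/87694 = (161 + 4*√30/7) - 1/87694 = 14118733/87694 + 4*√30/7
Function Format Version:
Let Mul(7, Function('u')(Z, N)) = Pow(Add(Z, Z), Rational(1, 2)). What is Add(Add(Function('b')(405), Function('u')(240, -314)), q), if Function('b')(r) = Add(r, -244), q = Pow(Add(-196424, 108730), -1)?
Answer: Add(Rational(14118733, 87694), Mul(Rational(4, 7), Pow(30, Rational(1, 2)))) ≈ 164.13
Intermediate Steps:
q = Rational(-1, 87694) (q = Pow(-87694, -1) = Rational(-1, 87694) ≈ -1.1403e-5)
Function('u')(Z, N) = Mul(Rational(1, 7), Pow(2, Rational(1, 2)), Pow(Z, Rational(1, 2))) (Function('u')(Z, N) = Mul(Rational(1, 7), Pow(Add(Z, Z), Rational(1, 2))) = Mul(Rational(1, 7), Pow(Mul(2, Z), Rational(1, 2))) = Mul(Rational(1, 7), Mul(Pow(2, Rational(1, 2)), Pow(Z, Rational(1, 2)))) = Mul(Rational(1, 7), Pow(2, Rational(1, 2)), Pow(Z, Rational(1, 2))))
Function('b')(r) = Add(-244, r)
Add(Add(Function('b')(405), Function('u')(240, -314)), q) = Add(Add(Add(-244, 405), Mul(Rational(1, 7), Pow(2, Rational(1, 2)), Pow(240, Rational(1, 2)))), Rational(-1, 87694)) = Add(Add(161, Mul(Rational(1, 7), Pow(2, Rational(1, 2)), Mul(4, Pow(15, Rational(1, 2))))), Rational(-1, 87694)) = Add(Add(161, Mul(Rational(4, 7), Pow(30, Rational(1, 2)))), Rational(-1, 87694)) = Add(Rational(14118733, 87694), Mul(Rational(4, 7), Pow(30, Rational(1, 2))))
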